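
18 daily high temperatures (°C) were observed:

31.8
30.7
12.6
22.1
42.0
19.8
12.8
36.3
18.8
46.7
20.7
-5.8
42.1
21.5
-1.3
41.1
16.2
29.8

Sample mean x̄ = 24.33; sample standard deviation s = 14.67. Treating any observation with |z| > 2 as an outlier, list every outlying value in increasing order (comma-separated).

Cutoffs at x̄ ± 2s: 24.33 ± 2·14.67 = [-5.01, 53.67].
-5.8: z = -2.05, |z| > 2 → outlier.
Every other value lies within [-5.01, 53.67].

-5.8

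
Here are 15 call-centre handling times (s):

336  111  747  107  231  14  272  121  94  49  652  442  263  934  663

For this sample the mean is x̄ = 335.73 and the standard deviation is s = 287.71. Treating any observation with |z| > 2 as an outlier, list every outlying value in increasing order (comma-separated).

Cutoffs at x̄ ± 2s: 335.73 ± 2·287.71 = [-239.69, 911.15].
934: z = 2.08, |z| > 2 → outlier.
Every other value lies within [-239.69, 911.15].

934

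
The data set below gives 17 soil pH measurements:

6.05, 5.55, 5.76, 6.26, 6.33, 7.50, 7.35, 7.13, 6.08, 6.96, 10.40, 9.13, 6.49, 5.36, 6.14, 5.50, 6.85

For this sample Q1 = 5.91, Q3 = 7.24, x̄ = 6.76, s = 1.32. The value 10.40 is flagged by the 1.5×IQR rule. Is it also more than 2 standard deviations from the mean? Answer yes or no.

z = (10.40 − 6.76) / 1.32 = 2.76.
|z| = 2.76 > 2.

yes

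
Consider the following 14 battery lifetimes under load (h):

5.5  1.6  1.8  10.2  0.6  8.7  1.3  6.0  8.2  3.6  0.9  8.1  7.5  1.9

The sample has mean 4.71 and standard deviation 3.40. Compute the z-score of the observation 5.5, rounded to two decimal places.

0.23

z = (5.5 − 4.71) / 3.40 = 0.23.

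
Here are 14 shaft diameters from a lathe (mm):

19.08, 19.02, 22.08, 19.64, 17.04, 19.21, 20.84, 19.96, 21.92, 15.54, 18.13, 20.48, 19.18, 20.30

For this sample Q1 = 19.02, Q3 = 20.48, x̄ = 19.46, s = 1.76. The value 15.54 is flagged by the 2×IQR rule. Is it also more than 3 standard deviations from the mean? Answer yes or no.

no

z = (15.54 − 19.46) / 1.76 = -2.23.
|z| = 2.23 ≤ 3.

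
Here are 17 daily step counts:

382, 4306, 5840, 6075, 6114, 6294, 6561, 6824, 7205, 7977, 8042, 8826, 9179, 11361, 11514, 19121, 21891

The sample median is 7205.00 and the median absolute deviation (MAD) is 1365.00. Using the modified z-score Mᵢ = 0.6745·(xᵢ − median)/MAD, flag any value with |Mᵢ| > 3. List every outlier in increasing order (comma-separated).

|Mᵢ| > 3 ⇔ |xᵢ − 7205.00| > 3·1365.00/0.6745 = 6071.16.
So outliers lie outside [1133.84, 13276.16].
382: M = -3.37 → outlier.
19121: M = 5.89 → outlier.
21891: M = 7.26 → outlier.

382, 19121, 21891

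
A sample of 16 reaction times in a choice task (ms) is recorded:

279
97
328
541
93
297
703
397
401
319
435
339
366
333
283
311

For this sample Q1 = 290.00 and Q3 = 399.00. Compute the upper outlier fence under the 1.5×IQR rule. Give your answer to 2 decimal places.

562.50

IQR = Q3 − Q1 = 399.00 − 290.00 = 109.00.
Lower fence = Q1 − 1.5·IQR = 290.00 − 163.50 = 126.50.
Upper fence = Q3 + 1.5·IQR = 399.00 + 163.50 = 562.50.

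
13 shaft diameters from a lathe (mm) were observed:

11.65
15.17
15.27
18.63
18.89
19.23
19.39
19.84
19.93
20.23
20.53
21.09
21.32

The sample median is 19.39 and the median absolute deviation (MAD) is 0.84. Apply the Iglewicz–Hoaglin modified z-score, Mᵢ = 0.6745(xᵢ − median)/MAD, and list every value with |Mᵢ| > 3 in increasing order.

|Mᵢ| > 3 ⇔ |xᵢ − 19.39| > 3·0.84/0.6745 = 3.74.
So outliers lie outside [15.65, 23.13].
11.65: M = -6.22 → outlier.
15.17: M = -3.39 → outlier.
15.27: M = -3.31 → outlier.

11.65, 15.17, 15.27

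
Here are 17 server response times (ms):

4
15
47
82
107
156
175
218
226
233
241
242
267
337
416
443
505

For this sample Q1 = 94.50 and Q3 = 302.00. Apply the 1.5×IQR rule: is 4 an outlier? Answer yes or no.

no

IQR = Q3 − Q1 = 302.00 − 94.50 = 207.50.
Lower fence = Q1 − 1.5·IQR = 94.50 − 311.25 = -216.75.
Upper fence = Q3 + 1.5·IQR = 302.00 + 311.25 = 613.25.
4 lies within [-216.75, 613.25].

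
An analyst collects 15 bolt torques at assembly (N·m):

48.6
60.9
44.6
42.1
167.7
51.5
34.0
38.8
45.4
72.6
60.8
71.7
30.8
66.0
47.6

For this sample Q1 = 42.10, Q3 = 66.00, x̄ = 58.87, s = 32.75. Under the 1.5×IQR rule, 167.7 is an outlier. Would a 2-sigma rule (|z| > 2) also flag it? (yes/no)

z = (167.7 − 58.87) / 32.75 = 3.32.
|z| = 3.32 > 2.

yes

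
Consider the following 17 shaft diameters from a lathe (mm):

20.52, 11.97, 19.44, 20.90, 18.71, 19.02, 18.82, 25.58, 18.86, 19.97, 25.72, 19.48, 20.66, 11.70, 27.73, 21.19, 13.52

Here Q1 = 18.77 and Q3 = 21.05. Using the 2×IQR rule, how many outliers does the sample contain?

IQR = 2.28; fences at 18.77 − 4.56 = 14.21 and 21.05 + 4.56 = 25.61.
Outside the cutoffs: 11.70, 11.97, 13.52, 25.72, 27.73.

5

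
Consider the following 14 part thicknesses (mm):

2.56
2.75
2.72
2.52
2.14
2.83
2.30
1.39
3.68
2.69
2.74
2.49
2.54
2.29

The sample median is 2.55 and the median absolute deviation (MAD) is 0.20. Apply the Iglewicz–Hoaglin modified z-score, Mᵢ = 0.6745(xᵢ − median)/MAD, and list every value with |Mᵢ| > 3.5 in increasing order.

1.39, 3.68

|Mᵢ| > 3.5 ⇔ |xᵢ − 2.55| > 3.5·0.20/0.6745 = 1.04.
So outliers lie outside [1.51, 3.59].
1.39: M = -3.91 → outlier.
3.68: M = 3.81 → outlier.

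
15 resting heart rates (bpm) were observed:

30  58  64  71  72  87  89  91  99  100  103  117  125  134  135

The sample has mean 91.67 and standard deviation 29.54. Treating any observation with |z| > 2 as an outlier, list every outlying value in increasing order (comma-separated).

30

Cutoffs at x̄ ± 2s: 91.67 ± 2·29.54 = [32.59, 150.75].
30: z = -2.09, |z| > 2 → outlier.
Every other value lies within [32.59, 150.75].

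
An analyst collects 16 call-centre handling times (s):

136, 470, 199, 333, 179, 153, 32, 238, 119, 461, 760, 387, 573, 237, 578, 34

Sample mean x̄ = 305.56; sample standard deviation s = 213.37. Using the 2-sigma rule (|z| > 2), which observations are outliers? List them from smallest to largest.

760

Cutoffs at x̄ ± 2s: 305.56 ± 2·213.37 = [-121.18, 732.30].
760: z = 2.13, |z| > 2 → outlier.
Every other value lies within [-121.18, 732.30].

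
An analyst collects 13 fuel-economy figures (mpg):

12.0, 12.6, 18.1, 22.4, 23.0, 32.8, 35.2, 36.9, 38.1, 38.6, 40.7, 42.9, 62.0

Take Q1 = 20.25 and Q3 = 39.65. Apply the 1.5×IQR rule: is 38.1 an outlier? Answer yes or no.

IQR = Q3 − Q1 = 39.65 − 20.25 = 19.40.
Lower fence = Q1 − 1.5·IQR = 20.25 − 29.10 = -8.85.
Upper fence = Q3 + 1.5·IQR = 39.65 + 29.10 = 68.75.
38.1 lies within [-8.85, 68.75].

no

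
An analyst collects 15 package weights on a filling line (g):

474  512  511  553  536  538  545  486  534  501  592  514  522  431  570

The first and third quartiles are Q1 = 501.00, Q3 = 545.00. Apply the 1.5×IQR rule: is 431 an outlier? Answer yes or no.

IQR = Q3 − Q1 = 545.00 − 501.00 = 44.00.
Lower fence = Q1 − 1.5·IQR = 501.00 − 66.00 = 435.00.
Upper fence = Q3 + 1.5·IQR = 545.00 + 66.00 = 611.00.
431 lies below the lower fence.

yes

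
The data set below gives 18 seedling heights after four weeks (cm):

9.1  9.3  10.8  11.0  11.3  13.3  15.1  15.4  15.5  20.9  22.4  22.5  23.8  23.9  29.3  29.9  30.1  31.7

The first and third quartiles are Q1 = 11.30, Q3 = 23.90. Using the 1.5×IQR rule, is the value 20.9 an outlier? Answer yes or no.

IQR = Q3 − Q1 = 23.90 − 11.30 = 12.60.
Lower fence = Q1 − 1.5·IQR = 11.30 − 18.90 = -7.60.
Upper fence = Q3 + 1.5·IQR = 23.90 + 18.90 = 42.80.
20.9 lies within [-7.60, 42.80].

no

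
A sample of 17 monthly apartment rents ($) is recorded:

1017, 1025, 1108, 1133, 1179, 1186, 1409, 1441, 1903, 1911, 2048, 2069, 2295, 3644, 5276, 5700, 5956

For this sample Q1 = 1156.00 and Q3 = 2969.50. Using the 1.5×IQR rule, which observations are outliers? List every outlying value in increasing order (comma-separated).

IQR = Q3 − Q1 = 2969.50 − 1156.00 = 1813.50.
Lower fence = Q1 − 1.5·IQR = 1156.00 − 2720.25 = -1564.25.
Upper fence = Q3 + 1.5·IQR = 2969.50 + 2720.25 = 5689.75.
5700 > 5689.75 → outlier.
5956 > 5689.75 → outlier.
All remaining values lie within [-1564.25, 5689.75].

5700, 5956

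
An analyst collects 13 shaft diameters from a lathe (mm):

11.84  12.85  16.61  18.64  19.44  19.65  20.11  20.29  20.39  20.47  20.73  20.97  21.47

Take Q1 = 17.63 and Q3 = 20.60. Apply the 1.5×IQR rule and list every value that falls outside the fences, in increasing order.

11.84, 12.85

IQR = Q3 − Q1 = 20.60 − 17.63 = 2.97.
Lower fence = Q1 − 1.5·IQR = 17.63 − 4.455 = 13.175.
Upper fence = Q3 + 1.5·IQR = 20.60 + 4.455 = 25.055.
11.84 < 13.175 → outlier.
12.85 < 13.175 → outlier.
All remaining values lie within [13.175, 25.055].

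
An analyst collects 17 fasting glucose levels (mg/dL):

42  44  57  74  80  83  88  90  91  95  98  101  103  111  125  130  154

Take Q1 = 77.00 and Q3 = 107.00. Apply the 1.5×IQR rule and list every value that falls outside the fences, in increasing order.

IQR = Q3 − Q1 = 107.00 − 77.00 = 30.00.
Lower fence = Q1 − 1.5·IQR = 77.00 − 45.00 = 32.00.
Upper fence = Q3 + 1.5·IQR = 107.00 + 45.00 = 152.00.
154 > 152.00 → outlier.
All remaining values lie within [32.00, 152.00].

154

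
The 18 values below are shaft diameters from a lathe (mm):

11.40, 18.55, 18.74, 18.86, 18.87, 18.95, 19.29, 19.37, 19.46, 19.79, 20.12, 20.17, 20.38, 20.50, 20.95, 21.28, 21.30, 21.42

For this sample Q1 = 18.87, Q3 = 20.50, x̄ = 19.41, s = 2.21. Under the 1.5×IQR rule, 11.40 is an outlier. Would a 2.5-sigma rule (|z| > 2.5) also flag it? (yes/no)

z = (11.40 − 19.41) / 2.21 = -3.62.
|z| = 3.62 > 2.5.

yes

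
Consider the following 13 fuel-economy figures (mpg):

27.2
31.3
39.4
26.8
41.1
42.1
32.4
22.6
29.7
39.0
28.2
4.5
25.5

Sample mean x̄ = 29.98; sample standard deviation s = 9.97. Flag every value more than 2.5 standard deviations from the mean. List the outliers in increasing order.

Cutoffs at x̄ ± 2.5s: 29.98 ± 2.5·9.97 = [5.055, 54.905].
4.5: z = -2.56, |z| > 2.5 → outlier.
Every other value lies within [5.055, 54.905].

4.5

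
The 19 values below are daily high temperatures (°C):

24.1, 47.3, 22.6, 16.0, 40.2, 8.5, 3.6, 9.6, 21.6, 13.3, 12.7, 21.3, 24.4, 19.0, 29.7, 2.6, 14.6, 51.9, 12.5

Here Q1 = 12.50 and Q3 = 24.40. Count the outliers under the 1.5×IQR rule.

IQR = 11.90; fences at 12.50 − 17.85 = -5.35 and 24.40 + 17.85 = 42.25.
Outside the cutoffs: 47.3, 51.9.

2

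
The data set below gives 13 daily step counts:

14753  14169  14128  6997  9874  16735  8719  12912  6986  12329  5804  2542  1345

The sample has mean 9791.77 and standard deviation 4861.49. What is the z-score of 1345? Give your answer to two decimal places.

-1.74

z = (1345 − 9791.77) / 4861.49 = -1.74.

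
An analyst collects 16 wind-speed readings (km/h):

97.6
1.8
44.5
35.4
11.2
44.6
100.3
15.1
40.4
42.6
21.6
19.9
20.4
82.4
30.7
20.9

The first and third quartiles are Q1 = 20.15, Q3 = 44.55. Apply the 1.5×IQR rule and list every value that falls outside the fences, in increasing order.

82.4, 97.6, 100.3

IQR = Q3 − Q1 = 44.55 − 20.15 = 24.40.
Lower fence = Q1 − 1.5·IQR = 20.15 − 36.60 = -16.45.
Upper fence = Q3 + 1.5·IQR = 44.55 + 36.60 = 81.15.
82.4 > 81.15 → outlier.
97.6 > 81.15 → outlier.
100.3 > 81.15 → outlier.
All remaining values lie within [-16.45, 81.15].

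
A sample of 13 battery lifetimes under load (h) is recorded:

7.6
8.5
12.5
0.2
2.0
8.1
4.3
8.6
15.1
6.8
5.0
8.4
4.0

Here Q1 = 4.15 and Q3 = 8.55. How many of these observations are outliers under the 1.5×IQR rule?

0

IQR = 4.40; fences at 4.15 − 6.60 = -2.45 and 8.55 + 6.60 = 15.15.
Every value lies within the cutoffs.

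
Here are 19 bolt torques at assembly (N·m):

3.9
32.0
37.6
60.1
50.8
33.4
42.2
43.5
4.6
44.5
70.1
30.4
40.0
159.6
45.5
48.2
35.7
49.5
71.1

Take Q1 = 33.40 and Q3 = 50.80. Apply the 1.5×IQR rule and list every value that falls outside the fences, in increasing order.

3.9, 4.6, 159.6

IQR = Q3 − Q1 = 50.80 − 33.40 = 17.40.
Lower fence = Q1 − 1.5·IQR = 33.40 − 26.10 = 7.30.
Upper fence = Q3 + 1.5·IQR = 50.80 + 26.10 = 76.90.
3.9 < 7.30 → outlier.
4.6 < 7.30 → outlier.
159.6 > 76.90 → outlier.
All remaining values lie within [7.30, 76.90].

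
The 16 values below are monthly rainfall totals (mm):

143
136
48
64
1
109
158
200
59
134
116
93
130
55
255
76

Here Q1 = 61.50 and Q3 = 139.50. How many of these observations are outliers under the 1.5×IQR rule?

0

IQR = 78.00; fences at 61.50 − 117.00 = -55.50 and 139.50 + 117.00 = 256.50.
Every value lies within the cutoffs.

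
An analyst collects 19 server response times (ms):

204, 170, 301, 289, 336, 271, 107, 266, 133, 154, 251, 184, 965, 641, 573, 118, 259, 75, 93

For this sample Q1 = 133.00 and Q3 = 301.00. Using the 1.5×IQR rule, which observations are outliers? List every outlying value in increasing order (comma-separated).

IQR = Q3 − Q1 = 301.00 − 133.00 = 168.00.
Lower fence = Q1 − 1.5·IQR = 133.00 − 252.00 = -119.00.
Upper fence = Q3 + 1.5·IQR = 301.00 + 252.00 = 553.00.
573 > 553.00 → outlier.
641 > 553.00 → outlier.
965 > 553.00 → outlier.
All remaining values lie within [-119.00, 553.00].

573, 641, 965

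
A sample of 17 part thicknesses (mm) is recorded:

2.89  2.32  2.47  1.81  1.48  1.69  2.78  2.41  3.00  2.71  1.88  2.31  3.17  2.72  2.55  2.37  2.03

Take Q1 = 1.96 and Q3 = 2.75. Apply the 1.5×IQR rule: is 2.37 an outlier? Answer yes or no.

no

IQR = Q3 − Q1 = 2.75 − 1.96 = 0.79.
Lower fence = Q1 − 1.5·IQR = 1.96 − 1.185 = 0.775.
Upper fence = Q3 + 1.5·IQR = 2.75 + 1.185 = 3.935.
2.37 lies within [0.775, 3.935].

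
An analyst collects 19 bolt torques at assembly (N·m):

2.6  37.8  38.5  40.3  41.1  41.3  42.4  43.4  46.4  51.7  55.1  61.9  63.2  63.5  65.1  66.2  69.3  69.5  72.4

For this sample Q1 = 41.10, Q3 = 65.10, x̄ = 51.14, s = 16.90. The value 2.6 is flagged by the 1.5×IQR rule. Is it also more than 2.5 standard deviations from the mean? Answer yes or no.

yes

z = (2.6 − 51.14) / 16.90 = -2.87.
|z| = 2.87 > 2.5.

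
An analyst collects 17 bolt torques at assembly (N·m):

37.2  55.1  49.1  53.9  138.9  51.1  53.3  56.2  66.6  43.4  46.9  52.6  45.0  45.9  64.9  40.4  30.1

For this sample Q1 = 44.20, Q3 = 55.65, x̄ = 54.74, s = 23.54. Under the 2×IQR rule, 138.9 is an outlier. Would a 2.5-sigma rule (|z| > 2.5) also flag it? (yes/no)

yes

z = (138.9 − 54.74) / 23.54 = 3.58.
|z| = 3.58 > 2.5.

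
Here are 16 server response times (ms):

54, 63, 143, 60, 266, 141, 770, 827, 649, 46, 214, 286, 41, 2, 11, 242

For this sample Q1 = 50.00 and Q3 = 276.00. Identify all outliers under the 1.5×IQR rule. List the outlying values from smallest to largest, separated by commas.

649, 770, 827

IQR = Q3 − Q1 = 276.00 − 50.00 = 226.00.
Lower fence = Q1 − 1.5·IQR = 50.00 − 339.00 = -289.00.
Upper fence = Q3 + 1.5·IQR = 276.00 + 339.00 = 615.00.
649 > 615.00 → outlier.
770 > 615.00 → outlier.
827 > 615.00 → outlier.
All remaining values lie within [-289.00, 615.00].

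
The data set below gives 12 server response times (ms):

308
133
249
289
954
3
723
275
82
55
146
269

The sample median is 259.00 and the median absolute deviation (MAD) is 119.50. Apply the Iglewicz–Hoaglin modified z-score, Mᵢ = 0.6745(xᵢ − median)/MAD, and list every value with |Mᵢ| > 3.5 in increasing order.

|Mᵢ| > 3.5 ⇔ |xᵢ − 259.00| > 3.5·119.50/0.6745 = 620.09.
So outliers lie outside [-361.09, 879.09].
954: M = 3.92 → outlier.

954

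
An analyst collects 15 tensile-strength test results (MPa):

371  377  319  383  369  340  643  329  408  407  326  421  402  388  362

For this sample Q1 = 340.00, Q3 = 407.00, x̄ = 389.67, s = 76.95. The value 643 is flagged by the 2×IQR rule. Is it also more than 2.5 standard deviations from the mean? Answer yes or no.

yes

z = (643 − 389.67) / 76.95 = 3.29.
|z| = 3.29 > 2.5.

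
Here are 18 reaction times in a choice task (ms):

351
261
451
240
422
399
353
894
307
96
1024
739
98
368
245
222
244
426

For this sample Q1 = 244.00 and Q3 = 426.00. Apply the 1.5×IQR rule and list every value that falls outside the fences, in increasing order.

IQR = Q3 − Q1 = 426.00 − 244.00 = 182.00.
Lower fence = Q1 − 1.5·IQR = 244.00 − 273.00 = -29.00.
Upper fence = Q3 + 1.5·IQR = 426.00 + 273.00 = 699.00.
739 > 699.00 → outlier.
894 > 699.00 → outlier.
1024 > 699.00 → outlier.
All remaining values lie within [-29.00, 699.00].

739, 894, 1024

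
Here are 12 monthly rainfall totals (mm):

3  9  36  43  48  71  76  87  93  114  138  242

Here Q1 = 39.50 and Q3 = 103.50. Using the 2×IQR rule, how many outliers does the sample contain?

1

IQR = 64.00; fences at 39.50 − 128.00 = -88.50 and 103.50 + 128.00 = 231.50.
Outside the cutoffs: 242.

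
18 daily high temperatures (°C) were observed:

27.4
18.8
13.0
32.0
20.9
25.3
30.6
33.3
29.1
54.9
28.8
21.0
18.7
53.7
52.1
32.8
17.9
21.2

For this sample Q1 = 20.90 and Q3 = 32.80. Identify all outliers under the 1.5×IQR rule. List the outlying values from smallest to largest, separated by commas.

IQR = Q3 − Q1 = 32.80 − 20.90 = 11.90.
Lower fence = Q1 − 1.5·IQR = 20.90 − 17.85 = 3.05.
Upper fence = Q3 + 1.5·IQR = 32.80 + 17.85 = 50.65.
52.1 > 50.65 → outlier.
53.7 > 50.65 → outlier.
54.9 > 50.65 → outlier.
All remaining values lie within [3.05, 50.65].

52.1, 53.7, 54.9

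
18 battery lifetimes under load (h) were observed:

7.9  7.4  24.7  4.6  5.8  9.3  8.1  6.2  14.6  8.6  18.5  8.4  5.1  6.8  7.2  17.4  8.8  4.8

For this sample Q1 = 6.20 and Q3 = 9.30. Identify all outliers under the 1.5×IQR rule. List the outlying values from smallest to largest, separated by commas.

IQR = Q3 − Q1 = 9.30 − 6.20 = 3.10.
Lower fence = Q1 − 1.5·IQR = 6.20 − 4.65 = 1.55.
Upper fence = Q3 + 1.5·IQR = 9.30 + 4.65 = 13.95.
14.6 > 13.95 → outlier.
17.4 > 13.95 → outlier.
18.5 > 13.95 → outlier.
24.7 > 13.95 → outlier.
All remaining values lie within [1.55, 13.95].

14.6, 17.4, 18.5, 24.7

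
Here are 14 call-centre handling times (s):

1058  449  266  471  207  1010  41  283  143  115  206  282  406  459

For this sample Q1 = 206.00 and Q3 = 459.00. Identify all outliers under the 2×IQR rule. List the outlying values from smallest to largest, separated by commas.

IQR = Q3 − Q1 = 459.00 − 206.00 = 253.00.
Lower fence = Q1 − 2·IQR = 206.00 − 506.00 = -300.00.
Upper fence = Q3 + 2·IQR = 459.00 + 506.00 = 965.00.
1010 > 965.00 → outlier.
1058 > 965.00 → outlier.
All remaining values lie within [-300.00, 965.00].

1010, 1058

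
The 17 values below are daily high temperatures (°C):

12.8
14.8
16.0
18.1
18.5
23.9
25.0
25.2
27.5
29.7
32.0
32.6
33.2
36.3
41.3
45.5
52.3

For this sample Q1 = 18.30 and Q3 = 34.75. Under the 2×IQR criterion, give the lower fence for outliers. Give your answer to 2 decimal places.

IQR = Q3 − Q1 = 34.75 − 18.30 = 16.45.
Lower fence = Q1 − 2·IQR = 18.30 − 32.90 = -14.60.
Upper fence = Q3 + 2·IQR = 34.75 + 32.90 = 67.65.

-14.60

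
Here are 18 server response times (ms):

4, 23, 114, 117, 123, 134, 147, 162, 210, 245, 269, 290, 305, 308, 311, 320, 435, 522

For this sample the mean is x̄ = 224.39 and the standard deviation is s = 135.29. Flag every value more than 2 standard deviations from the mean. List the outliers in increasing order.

Cutoffs at x̄ ± 2s: 224.39 ± 2·135.29 = [-46.19, 494.97].
522: z = 2.20, |z| > 2 → outlier.
Every other value lies within [-46.19, 494.97].

522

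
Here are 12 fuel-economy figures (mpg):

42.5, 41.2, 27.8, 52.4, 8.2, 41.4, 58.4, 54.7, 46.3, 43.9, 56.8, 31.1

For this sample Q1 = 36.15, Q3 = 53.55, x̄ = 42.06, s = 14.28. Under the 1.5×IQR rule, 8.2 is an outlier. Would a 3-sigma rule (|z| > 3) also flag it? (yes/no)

no

z = (8.2 − 42.06) / 14.28 = -2.37.
|z| = 2.37 ≤ 3.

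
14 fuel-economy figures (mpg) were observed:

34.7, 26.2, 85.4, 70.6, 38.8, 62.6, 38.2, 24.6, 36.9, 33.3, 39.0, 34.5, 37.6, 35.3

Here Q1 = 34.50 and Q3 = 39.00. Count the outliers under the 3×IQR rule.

IQR = 4.50; fences at 34.50 − 13.50 = 21.00 and 39.00 + 13.50 = 52.50.
Outside the cutoffs: 62.6, 70.6, 85.4.

3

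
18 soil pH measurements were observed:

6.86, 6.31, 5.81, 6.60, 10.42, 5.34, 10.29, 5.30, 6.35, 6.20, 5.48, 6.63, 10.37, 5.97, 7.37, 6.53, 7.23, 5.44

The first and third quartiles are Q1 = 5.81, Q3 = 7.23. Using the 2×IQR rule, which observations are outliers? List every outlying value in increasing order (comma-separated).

10.29, 10.37, 10.42

IQR = Q3 − Q1 = 7.23 − 5.81 = 1.42.
Lower fence = Q1 − 2·IQR = 5.81 − 2.84 = 2.97.
Upper fence = Q3 + 2·IQR = 7.23 + 2.84 = 10.07.
10.29 > 10.07 → outlier.
10.37 > 10.07 → outlier.
10.42 > 10.07 → outlier.
All remaining values lie within [2.97, 10.07].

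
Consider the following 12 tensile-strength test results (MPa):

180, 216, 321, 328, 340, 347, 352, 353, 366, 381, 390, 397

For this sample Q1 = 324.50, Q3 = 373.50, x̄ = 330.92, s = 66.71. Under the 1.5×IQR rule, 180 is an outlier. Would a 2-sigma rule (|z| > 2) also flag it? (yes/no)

yes

z = (180 − 330.92) / 66.71 = -2.26.
|z| = 2.26 > 2.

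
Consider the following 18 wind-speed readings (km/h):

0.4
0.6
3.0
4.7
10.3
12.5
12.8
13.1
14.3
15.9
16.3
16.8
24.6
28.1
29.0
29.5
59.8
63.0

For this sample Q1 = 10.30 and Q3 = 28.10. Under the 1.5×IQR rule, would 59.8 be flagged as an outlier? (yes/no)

yes

IQR = Q3 − Q1 = 28.10 − 10.30 = 17.80.
Lower fence = Q1 − 1.5·IQR = 10.30 − 26.70 = -16.40.
Upper fence = Q3 + 1.5·IQR = 28.10 + 26.70 = 54.80.
59.8 lies above the upper fence.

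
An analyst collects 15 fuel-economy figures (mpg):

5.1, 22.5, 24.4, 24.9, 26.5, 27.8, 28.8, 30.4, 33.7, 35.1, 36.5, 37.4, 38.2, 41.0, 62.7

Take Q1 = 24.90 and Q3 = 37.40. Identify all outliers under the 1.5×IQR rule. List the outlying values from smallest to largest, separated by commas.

IQR = Q3 − Q1 = 37.40 − 24.90 = 12.50.
Lower fence = Q1 − 1.5·IQR = 24.90 − 18.75 = 6.15.
Upper fence = Q3 + 1.5·IQR = 37.40 + 18.75 = 56.15.
5.1 < 6.15 → outlier.
62.7 > 56.15 → outlier.
All remaining values lie within [6.15, 56.15].

5.1, 62.7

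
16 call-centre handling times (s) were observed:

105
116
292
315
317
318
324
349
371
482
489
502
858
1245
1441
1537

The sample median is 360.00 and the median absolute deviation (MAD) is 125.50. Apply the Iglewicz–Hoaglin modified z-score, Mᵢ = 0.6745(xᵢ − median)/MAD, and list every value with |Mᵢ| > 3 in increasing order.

|Mᵢ| > 3 ⇔ |xᵢ − 360.00| > 3·125.50/0.6745 = 558.19.
So outliers lie outside [-198.19, 918.19].
1245: M = 4.76 → outlier.
1441: M = 5.81 → outlier.
1537: M = 6.33 → outlier.

1245, 1441, 1537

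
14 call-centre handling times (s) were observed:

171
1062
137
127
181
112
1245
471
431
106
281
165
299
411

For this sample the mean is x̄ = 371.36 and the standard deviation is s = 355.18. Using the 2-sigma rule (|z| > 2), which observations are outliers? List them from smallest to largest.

Cutoffs at x̄ ± 2s: 371.36 ± 2·355.18 = [-339.00, 1081.72].
1245: z = 2.46, |z| > 2 → outlier.
Every other value lies within [-339.00, 1081.72].

1245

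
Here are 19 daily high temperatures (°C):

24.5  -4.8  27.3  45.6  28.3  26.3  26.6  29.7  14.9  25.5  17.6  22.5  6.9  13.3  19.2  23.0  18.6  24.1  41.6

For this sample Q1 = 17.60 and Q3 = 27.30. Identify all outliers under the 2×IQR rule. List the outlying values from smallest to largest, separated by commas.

-4.8

IQR = Q3 − Q1 = 27.30 − 17.60 = 9.70.
Lower fence = Q1 − 2·IQR = 17.60 − 19.40 = -1.80.
Upper fence = Q3 + 2·IQR = 27.30 + 19.40 = 46.70.
-4.8 < -1.80 → outlier.
All remaining values lie within [-1.80, 46.70].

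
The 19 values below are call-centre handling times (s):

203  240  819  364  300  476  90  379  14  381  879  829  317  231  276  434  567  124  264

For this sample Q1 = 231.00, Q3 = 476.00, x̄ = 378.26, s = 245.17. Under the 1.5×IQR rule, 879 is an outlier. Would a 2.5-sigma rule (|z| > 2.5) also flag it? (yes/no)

no

z = (879 − 378.26) / 245.17 = 2.04.
|z| = 2.04 ≤ 2.5.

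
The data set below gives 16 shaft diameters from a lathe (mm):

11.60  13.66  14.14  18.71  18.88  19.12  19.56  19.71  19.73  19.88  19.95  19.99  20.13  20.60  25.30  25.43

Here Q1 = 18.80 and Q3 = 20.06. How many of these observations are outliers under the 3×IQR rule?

5

IQR = 1.26; fences at 18.80 − 3.78 = 15.02 and 20.06 + 3.78 = 23.84.
Outside the cutoffs: 11.60, 13.66, 14.14, 25.30, 25.43.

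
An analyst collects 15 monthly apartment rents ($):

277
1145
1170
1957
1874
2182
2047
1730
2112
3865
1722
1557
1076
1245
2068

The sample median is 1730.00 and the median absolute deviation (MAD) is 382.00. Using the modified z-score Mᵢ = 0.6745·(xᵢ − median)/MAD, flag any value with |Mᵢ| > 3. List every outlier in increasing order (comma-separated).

3865

|Mᵢ| > 3 ⇔ |xᵢ − 1730.00| > 3·382.00/0.6745 = 1699.04.
So outliers lie outside [30.96, 3429.04].
3865: M = 3.77 → outlier.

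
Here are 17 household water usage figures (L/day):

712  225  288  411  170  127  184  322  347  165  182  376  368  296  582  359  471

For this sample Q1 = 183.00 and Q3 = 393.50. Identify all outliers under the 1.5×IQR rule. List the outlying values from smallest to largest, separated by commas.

712

IQR = Q3 − Q1 = 393.50 − 183.00 = 210.50.
Lower fence = Q1 − 1.5·IQR = 183.00 − 315.75 = -132.75.
Upper fence = Q3 + 1.5·IQR = 393.50 + 315.75 = 709.25.
712 > 709.25 → outlier.
All remaining values lie within [-132.75, 709.25].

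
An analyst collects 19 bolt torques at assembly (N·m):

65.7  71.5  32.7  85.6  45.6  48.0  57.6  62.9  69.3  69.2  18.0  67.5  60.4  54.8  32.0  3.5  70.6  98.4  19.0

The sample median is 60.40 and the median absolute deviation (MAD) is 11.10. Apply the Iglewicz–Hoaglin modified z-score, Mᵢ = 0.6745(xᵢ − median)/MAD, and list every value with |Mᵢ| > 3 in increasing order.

3.5

|Mᵢ| > 3 ⇔ |xᵢ − 60.40| > 3·11.10/0.6745 = 49.37.
So outliers lie outside [11.03, 109.77].
3.5: M = -3.46 → outlier.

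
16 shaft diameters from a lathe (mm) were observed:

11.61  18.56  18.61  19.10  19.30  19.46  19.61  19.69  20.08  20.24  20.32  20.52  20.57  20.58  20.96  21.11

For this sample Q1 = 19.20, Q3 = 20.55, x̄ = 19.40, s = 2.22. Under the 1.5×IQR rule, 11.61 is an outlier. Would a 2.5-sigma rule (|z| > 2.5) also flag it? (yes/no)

yes

z = (11.61 − 19.40) / 2.22 = -3.51.
|z| = 3.51 > 2.5.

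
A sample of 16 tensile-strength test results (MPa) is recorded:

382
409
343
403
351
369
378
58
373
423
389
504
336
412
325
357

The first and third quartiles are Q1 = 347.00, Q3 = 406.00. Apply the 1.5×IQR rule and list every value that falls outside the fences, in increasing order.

58, 504

IQR = Q3 − Q1 = 406.00 − 347.00 = 59.00.
Lower fence = Q1 − 1.5·IQR = 347.00 − 88.50 = 258.50.
Upper fence = Q3 + 1.5·IQR = 406.00 + 88.50 = 494.50.
58 < 258.50 → outlier.
504 > 494.50 → outlier.
All remaining values lie within [258.50, 494.50].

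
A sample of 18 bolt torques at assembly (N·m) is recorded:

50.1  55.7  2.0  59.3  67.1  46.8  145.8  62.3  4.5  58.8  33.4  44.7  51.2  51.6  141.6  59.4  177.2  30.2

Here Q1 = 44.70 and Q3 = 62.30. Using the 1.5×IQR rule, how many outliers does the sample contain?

5

IQR = 17.60; fences at 44.70 − 26.40 = 18.30 and 62.30 + 26.40 = 88.70.
Outside the cutoffs: 2.0, 4.5, 141.6, 145.8, 177.2.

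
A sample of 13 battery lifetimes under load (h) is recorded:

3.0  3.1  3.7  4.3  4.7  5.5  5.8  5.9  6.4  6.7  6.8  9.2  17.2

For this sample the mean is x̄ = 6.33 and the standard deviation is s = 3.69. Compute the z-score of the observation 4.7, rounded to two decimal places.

z = (4.7 − 6.33) / 3.69 = -0.44.

-0.44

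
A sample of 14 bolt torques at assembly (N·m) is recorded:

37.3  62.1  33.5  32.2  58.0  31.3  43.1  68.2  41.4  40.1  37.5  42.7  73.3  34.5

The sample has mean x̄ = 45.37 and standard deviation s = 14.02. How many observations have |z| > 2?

0

Cutoffs: x̄ ± 2s = [17.33, 73.41].
Every value lies within the cutoffs.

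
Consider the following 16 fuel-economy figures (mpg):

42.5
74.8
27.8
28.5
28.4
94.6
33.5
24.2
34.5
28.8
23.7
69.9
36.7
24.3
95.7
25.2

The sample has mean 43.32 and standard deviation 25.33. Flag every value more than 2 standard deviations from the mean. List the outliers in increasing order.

Cutoffs at x̄ ± 2s: 43.32 ± 2·25.33 = [-7.34, 93.98].
94.6: z = 2.02, |z| > 2 → outlier.
95.7: z = 2.07, |z| > 2 → outlier.
Every other value lies within [-7.34, 93.98].

94.6, 95.7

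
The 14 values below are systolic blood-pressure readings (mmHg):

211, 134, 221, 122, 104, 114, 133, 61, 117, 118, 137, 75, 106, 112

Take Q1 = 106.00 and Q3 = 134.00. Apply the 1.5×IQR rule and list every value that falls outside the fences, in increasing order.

61, 211, 221

IQR = Q3 − Q1 = 134.00 − 106.00 = 28.00.
Lower fence = Q1 − 1.5·IQR = 106.00 − 42.00 = 64.00.
Upper fence = Q3 + 1.5·IQR = 134.00 + 42.00 = 176.00.
61 < 64.00 → outlier.
211 > 176.00 → outlier.
221 > 176.00 → outlier.
All remaining values lie within [64.00, 176.00].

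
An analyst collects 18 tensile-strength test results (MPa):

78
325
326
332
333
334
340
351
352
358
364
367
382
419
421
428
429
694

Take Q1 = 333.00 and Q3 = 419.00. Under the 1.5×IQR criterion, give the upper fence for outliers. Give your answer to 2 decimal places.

548.00

IQR = Q3 − Q1 = 419.00 − 333.00 = 86.00.
Lower fence = Q1 − 1.5·IQR = 333.00 − 129.00 = 204.00.
Upper fence = Q3 + 1.5·IQR = 419.00 + 129.00 = 548.00.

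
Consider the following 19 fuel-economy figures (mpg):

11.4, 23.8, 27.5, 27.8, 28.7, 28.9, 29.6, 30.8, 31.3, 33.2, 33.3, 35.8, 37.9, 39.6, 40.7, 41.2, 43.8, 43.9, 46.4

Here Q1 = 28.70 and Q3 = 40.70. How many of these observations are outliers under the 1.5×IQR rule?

0

IQR = 12.00; fences at 28.70 − 18.00 = 10.70 and 40.70 + 18.00 = 58.70.
Every value lies within the cutoffs.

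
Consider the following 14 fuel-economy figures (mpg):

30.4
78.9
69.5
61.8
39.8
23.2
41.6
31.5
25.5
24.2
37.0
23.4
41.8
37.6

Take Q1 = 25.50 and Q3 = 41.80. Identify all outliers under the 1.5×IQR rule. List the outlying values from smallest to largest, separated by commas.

69.5, 78.9

IQR = Q3 − Q1 = 41.80 − 25.50 = 16.30.
Lower fence = Q1 − 1.5·IQR = 25.50 − 24.45 = 1.05.
Upper fence = Q3 + 1.5·IQR = 41.80 + 24.45 = 66.25.
69.5 > 66.25 → outlier.
78.9 > 66.25 → outlier.
All remaining values lie within [1.05, 66.25].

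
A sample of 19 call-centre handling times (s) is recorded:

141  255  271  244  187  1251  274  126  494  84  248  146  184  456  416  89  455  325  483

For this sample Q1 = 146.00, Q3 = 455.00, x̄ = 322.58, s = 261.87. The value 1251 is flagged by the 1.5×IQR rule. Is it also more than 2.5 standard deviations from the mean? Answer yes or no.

z = (1251 − 322.58) / 261.87 = 3.55.
|z| = 3.55 > 2.5.

yes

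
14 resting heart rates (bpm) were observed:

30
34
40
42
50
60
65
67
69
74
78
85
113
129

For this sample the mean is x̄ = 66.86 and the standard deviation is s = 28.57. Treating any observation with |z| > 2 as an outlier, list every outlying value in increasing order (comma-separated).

129

Cutoffs at x̄ ± 2s: 66.86 ± 2·28.57 = [9.72, 124.00].
129: z = 2.18, |z| > 2 → outlier.
Every other value lies within [9.72, 124.00].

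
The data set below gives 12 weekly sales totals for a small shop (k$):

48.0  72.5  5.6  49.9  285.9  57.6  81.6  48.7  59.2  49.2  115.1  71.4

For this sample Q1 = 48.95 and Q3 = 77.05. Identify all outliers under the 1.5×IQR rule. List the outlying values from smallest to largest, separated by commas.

IQR = Q3 − Q1 = 77.05 − 48.95 = 28.10.
Lower fence = Q1 − 1.5·IQR = 48.95 − 42.15 = 6.80.
Upper fence = Q3 + 1.5·IQR = 77.05 + 42.15 = 119.20.
5.6 < 6.80 → outlier.
285.9 > 119.20 → outlier.
All remaining values lie within [6.80, 119.20].

5.6, 285.9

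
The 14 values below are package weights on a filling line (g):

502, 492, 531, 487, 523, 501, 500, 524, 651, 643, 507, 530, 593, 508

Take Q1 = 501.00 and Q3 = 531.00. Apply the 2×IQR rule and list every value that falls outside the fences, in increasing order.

IQR = Q3 − Q1 = 531.00 − 501.00 = 30.00.
Lower fence = Q1 − 2·IQR = 501.00 − 60.00 = 441.00.
Upper fence = Q3 + 2·IQR = 531.00 + 60.00 = 591.00.
593 > 591.00 → outlier.
643 > 591.00 → outlier.
651 > 591.00 → outlier.
All remaining values lie within [441.00, 591.00].

593, 643, 651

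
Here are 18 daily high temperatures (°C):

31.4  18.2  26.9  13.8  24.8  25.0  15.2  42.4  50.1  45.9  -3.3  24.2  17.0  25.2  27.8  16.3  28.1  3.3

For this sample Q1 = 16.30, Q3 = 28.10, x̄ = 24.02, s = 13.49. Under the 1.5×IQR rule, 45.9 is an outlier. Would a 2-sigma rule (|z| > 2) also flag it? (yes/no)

z = (45.9 − 24.02) / 13.49 = 1.62.
|z| = 1.62 ≤ 2.

no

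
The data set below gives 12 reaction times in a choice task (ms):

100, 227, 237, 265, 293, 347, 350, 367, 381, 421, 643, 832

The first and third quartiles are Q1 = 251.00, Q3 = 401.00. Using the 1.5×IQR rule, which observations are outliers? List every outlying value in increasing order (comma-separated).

643, 832

IQR = Q3 − Q1 = 401.00 − 251.00 = 150.00.
Lower fence = Q1 − 1.5·IQR = 251.00 − 225.00 = 26.00.
Upper fence = Q3 + 1.5·IQR = 401.00 + 225.00 = 626.00.
643 > 626.00 → outlier.
832 > 626.00 → outlier.
All remaining values lie within [26.00, 626.00].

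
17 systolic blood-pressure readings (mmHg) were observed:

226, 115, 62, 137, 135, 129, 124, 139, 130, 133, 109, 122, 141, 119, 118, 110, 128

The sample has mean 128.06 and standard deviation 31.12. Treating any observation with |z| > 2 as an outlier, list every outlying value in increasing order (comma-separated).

62, 226

Cutoffs at x̄ ± 2s: 128.06 ± 2·31.12 = [65.82, 190.30].
62: z = -2.12, |z| > 2 → outlier.
226: z = 3.15, |z| > 2 → outlier.
Every other value lies within [65.82, 190.30].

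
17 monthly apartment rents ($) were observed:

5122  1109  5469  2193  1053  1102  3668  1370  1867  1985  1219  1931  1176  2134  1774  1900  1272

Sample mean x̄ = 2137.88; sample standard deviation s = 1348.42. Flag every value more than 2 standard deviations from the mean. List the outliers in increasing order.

Cutoffs at x̄ ± 2s: 2137.88 ± 2·1348.42 = [-558.96, 4834.72].
5122: z = 2.21, |z| > 2 → outlier.
5469: z = 2.47, |z| > 2 → outlier.
Every other value lies within [-558.96, 4834.72].

5122, 5469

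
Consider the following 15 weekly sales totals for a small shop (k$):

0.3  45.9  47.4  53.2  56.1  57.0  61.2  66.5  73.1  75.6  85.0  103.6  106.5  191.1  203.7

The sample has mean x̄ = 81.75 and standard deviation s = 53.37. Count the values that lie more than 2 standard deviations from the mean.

2

Cutoffs: x̄ ± 2s = [-24.99, 188.49].
Outside the cutoffs: 191.1, 203.7.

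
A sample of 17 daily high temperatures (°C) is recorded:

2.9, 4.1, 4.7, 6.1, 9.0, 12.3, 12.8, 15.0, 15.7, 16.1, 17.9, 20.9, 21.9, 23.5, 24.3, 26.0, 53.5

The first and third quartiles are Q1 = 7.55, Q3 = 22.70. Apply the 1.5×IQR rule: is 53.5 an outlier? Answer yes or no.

yes

IQR = Q3 − Q1 = 22.70 − 7.55 = 15.15.
Lower fence = Q1 − 1.5·IQR = 7.55 − 22.725 = -15.175.
Upper fence = Q3 + 1.5·IQR = 22.70 + 22.725 = 45.425.
53.5 lies above the upper fence.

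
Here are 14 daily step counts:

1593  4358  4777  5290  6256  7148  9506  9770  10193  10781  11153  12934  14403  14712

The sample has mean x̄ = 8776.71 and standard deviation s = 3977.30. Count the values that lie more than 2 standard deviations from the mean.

0

Cutoffs: x̄ ± 2s = [822.11, 16731.31].
Every value lies within the cutoffs.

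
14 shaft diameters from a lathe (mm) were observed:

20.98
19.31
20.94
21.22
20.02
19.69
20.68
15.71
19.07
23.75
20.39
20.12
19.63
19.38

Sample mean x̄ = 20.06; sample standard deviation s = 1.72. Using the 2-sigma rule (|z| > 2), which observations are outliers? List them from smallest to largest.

15.71, 23.75

Cutoffs at x̄ ± 2s: 20.06 ± 2·1.72 = [16.62, 23.50].
15.71: z = -2.53, |z| > 2 → outlier.
23.75: z = 2.15, |z| > 2 → outlier.
Every other value lies within [16.62, 23.50].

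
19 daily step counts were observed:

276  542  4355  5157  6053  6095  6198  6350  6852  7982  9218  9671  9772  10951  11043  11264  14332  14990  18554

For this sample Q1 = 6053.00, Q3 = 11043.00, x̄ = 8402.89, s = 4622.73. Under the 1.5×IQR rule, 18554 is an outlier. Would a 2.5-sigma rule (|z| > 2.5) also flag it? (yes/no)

no

z = (18554 − 8402.89) / 4622.73 = 2.20.
|z| = 2.20 ≤ 2.5.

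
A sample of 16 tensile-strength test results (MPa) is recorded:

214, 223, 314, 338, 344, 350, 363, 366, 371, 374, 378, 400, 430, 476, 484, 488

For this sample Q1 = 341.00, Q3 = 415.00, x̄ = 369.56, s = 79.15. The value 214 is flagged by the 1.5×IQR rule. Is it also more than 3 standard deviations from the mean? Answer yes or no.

z = (214 − 369.56) / 79.15 = -1.97.
|z| = 1.97 ≤ 3.

no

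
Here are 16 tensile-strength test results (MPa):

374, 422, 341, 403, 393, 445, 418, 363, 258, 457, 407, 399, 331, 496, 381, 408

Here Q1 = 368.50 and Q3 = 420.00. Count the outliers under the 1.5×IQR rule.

1

IQR = 51.50; fences at 368.50 − 77.25 = 291.25 and 420.00 + 77.25 = 497.25.
Outside the cutoffs: 258.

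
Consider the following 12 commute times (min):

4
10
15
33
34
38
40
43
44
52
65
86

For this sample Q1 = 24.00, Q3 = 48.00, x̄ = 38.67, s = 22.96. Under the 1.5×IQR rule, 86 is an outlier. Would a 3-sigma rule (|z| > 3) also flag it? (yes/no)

z = (86 − 38.67) / 22.96 = 2.06.
|z| = 2.06 ≤ 3.

no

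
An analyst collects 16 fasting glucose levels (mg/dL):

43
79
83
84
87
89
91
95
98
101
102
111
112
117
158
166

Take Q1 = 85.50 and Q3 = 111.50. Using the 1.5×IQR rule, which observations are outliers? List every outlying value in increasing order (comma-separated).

IQR = Q3 − Q1 = 111.50 − 85.50 = 26.00.
Lower fence = Q1 − 1.5·IQR = 85.50 − 39.00 = 46.50.
Upper fence = Q3 + 1.5·IQR = 111.50 + 39.00 = 150.50.
43 < 46.50 → outlier.
158 > 150.50 → outlier.
166 > 150.50 → outlier.
All remaining values lie within [46.50, 150.50].

43, 158, 166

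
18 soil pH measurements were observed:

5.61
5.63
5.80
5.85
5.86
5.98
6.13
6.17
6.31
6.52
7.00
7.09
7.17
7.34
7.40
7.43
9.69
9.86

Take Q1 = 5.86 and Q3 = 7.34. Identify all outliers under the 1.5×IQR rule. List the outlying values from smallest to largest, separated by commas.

IQR = Q3 − Q1 = 7.34 − 5.86 = 1.48.
Lower fence = Q1 − 1.5·IQR = 5.86 − 2.22 = 3.64.
Upper fence = Q3 + 1.5·IQR = 7.34 + 2.22 = 9.56.
9.69 > 9.56 → outlier.
9.86 > 9.56 → outlier.
All remaining values lie within [3.64, 9.56].

9.69, 9.86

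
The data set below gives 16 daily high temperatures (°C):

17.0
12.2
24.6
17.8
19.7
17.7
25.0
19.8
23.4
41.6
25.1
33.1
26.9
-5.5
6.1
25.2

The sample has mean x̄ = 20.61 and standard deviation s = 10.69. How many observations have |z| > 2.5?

Cutoffs: x̄ ± 2.5s = [-6.115, 47.335].
Every value lies within the cutoffs.

0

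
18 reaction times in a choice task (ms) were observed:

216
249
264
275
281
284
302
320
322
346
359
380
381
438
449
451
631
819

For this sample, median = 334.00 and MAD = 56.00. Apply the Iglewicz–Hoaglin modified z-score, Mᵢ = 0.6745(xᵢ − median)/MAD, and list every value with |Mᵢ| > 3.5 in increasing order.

|Mᵢ| > 3.5 ⇔ |xᵢ − 334.00| > 3.5·56.00/0.6745 = 290.59.
So outliers lie outside [43.41, 624.59].
631: M = 3.58 → outlier.
819: M = 5.84 → outlier.

631, 819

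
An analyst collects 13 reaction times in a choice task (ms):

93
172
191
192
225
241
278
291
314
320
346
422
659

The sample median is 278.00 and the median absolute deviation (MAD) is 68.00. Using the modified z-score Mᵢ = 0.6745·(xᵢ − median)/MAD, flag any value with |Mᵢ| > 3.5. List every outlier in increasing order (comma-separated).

659

|Mᵢ| > 3.5 ⇔ |xᵢ − 278.00| > 3.5·68.00/0.6745 = 352.85.
So outliers lie outside [-74.85, 630.85].
659: M = 3.78 → outlier.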